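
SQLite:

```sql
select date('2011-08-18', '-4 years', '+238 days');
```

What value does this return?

2008-04-12

Adding -4 years to 2011-08-18 gives 2007-08-18.
Applying '+238 days' to 2007-08-18: counting 238 days forward gives 2008-04-12.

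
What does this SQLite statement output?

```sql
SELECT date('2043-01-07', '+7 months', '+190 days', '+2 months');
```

2044-04-13

Adding +7 months to 2043-01-07 gives 2043-08-07.
Applying '+190 days' to 2043-08-07: counting 190 days forward gives 2044-02-13.
Adding +2 months to 2044-02-13 gives 2044-04-13.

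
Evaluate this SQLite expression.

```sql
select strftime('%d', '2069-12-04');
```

`%d` extracts the 2-digit day of month: 04.

04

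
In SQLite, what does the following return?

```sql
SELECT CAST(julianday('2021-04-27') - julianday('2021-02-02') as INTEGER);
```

26 days remain in February 2021 after the 2nd (28 − 2).
March 2021: 31 days.
Then 27 days into April 2021.
Total: 26 + 31 + 27 = 84.

84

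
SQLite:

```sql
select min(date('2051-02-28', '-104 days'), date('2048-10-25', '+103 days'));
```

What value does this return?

date('2051-02-28', '-104 days') → 2050-11-16.
date('2048-10-25', '+103 days') → 2049-02-05.
Earlier of the two is 2049-02-05.

2049-02-05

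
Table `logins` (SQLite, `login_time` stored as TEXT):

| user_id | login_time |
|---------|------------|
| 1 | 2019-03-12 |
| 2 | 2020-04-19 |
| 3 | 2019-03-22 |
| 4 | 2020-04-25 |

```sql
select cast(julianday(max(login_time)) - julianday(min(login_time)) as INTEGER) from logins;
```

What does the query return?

410

MIN = 2019-03-12, MAX = 2020-04-25.
19 days remain in March 2019 after the 12th (31 − 12).
Full months from April 2019 through March 2020 contribute their day counts.
Then 25 days into April 2020.
Total: 19 + 30 + 31 + 30 + 31 + 31 + 30 + 31 + 30 + 31 + 31 + 29 + 31 + 25 = 410.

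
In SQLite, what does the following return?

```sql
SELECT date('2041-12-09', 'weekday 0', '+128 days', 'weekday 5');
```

`weekday 0` advances to the next Sunday; 2041-12-09 is a Monday, so it moves forward to 2041-12-15.
Applying '+128 days' to 2041-12-15: counting 128 days forward gives 2042-04-22.
`weekday 5` advances to the next Friday; 2042-04-22 is a Tuesday, so it moves forward to 2042-04-25.

2042-04-25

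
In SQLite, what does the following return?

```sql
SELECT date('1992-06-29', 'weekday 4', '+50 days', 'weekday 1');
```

`weekday 4` advances to the next Thursday; 1992-06-29 is a Monday, so it moves forward to 1992-07-02.
Applying '+50 days' to 1992-07-02: counting 50 days forward gives 1992-08-21.
`weekday 1` advances to the next Monday; 1992-08-21 is a Friday, so it moves forward to 1992-08-24.

1992-08-24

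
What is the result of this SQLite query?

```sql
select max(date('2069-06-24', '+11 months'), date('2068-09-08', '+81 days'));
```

2070-05-24

date('2069-06-24', '+11 months') → 2070-05-24.
date('2068-09-08', '+81 days') → 2068-11-28.
Later of the two is 2070-05-24.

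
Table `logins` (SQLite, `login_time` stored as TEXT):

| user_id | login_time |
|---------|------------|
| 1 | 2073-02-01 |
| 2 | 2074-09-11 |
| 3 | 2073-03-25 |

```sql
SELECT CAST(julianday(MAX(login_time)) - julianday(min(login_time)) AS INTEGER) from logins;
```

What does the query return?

MIN = 2073-02-01, MAX = 2074-09-11.
27 days remain in February 2073 after the 1st (28 − 1).
Full months from March 2073 through August 2074 contribute their day counts.
Then 11 days into September 2074.
Total: 27 + 31 + 30 + 31 + 30 + 31 + 31 + 30 + 31 + 30 + 31 + 31 + 28 + 31 + 30 + 31 + 30 + 31 + 31 + 11 = 587.

587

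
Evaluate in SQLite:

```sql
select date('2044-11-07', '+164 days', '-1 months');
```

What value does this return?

2045-03-20

Applying '+164 days' to 2044-11-07: counting 164 days forward gives 2045-04-20.
Adding -1 month to 2045-04-20 gives 2045-03-20.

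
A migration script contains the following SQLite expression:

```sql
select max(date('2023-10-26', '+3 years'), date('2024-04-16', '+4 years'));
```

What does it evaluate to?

date('2023-10-26', '+3 years') → 2026-10-26.
date('2024-04-16', '+4 years') → 2028-04-16.
Later of the two is 2028-04-16.

2028-04-16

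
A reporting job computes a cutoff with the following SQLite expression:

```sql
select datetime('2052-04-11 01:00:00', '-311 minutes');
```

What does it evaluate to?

2052-04-10 19:49:00

311 minutes = 5h 11m; -311 minutes from 2052-04-11 01:00:00 is 2052-04-10 19:49:00 (crosses midnight).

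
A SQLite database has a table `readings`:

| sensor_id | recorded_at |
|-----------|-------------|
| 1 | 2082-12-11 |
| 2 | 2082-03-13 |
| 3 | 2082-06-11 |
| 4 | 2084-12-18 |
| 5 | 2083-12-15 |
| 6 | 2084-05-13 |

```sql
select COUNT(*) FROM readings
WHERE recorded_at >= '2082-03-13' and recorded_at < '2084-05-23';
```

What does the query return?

Rows in [2082-03-13, 2084-05-23): 2082-12-11, 2082-03-13, 2082-06-11, 2083-12-15, 2084-05-13 → 5 rows.

5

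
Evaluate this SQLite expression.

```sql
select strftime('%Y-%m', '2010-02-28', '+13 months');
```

First apply '+13 months': 2010-02-28 → 2011-03-28.
`%Y-%m` extracts the year-month: 2011-03.

2011-03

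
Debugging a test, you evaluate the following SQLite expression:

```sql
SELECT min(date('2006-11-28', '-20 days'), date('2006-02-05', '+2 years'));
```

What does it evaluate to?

2006-11-08

date('2006-11-28', '-20 days') → 2006-11-08.
date('2006-02-05', '+2 years') → 2008-02-05.
Earlier of the two is 2006-11-08.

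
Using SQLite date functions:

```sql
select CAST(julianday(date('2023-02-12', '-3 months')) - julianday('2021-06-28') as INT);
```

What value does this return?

Adding -3 months to 2023-02-12 gives 2022-11-12.
2 days remain in June 2021 after the 28th (30 − 28).
Full months from July 2021 through October 2022 contribute their day counts.
Then 12 days into November 2022.
Total: 2 + 31 + 31 + 30 + 31 + 30 + 31 + 31 + 28 + 31 + 30 + 31 + 30 + 31 + 31 + 30 + 31 + 12 = 502.

502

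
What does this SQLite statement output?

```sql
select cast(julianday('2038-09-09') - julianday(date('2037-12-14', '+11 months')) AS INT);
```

Adding +11 months to 2037-12-14 gives 2038-11-14.
21 days remain in September 2038 after the 9th (30 − 9).
October 2038: 31 days.
Then 14 days into November 2038.
Total: 21 + 31 + 14 = 66.
The subtraction is earlier − later, so the result is −66 → -66.

-66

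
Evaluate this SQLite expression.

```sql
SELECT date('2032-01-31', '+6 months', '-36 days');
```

2032-06-25

Adding +6 months to 2032-01-31 gives 2032-07-31.
Going back 31 days from 2032-07-31 reaches 2032-06-30 (last day of June, 30 days).
Going back 5 days within June lands on 2032-06-25.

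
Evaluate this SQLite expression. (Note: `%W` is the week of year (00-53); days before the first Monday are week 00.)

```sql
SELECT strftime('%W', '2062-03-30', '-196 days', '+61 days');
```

46

First apply '-196 days', '+61 days': 2062-03-30 → 2061-11-15.
2061-11-15 is a Tuesday. SQLite's %W counts Mondays since the year started; the result is 46.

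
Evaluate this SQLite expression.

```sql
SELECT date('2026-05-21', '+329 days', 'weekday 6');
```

2027-04-17

Applying '+329 days' to 2026-05-21: counting 329 days forward gives 2027-04-15.
`weekday 6` advances to the next Saturday; 2027-04-15 is a Thursday, so it moves forward to 2027-04-17.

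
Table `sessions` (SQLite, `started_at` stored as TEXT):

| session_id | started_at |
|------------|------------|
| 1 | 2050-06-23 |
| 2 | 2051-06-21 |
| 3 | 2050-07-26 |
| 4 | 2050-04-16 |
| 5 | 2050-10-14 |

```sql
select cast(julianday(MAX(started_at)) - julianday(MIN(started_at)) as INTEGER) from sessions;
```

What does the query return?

MIN = 2050-04-16, MAX = 2051-06-21.
14 days remain in April 2050 after the 16th (30 − 16).
Full months from May 2050 through May 2051 contribute their day counts.
Then 21 days into June 2051.
Total: 14 + 31 + 30 + 31 + 31 + 30 + 31 + 30 + 31 + 31 + 28 + 31 + 30 + 31 + 21 = 431.

431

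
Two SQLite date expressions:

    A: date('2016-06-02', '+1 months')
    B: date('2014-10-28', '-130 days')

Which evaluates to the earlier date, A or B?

B

A = 2016-07-02.
B = 2014-06-20.
B is earlier.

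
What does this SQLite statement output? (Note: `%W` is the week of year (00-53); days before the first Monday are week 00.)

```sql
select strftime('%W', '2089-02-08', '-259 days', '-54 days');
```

First apply '-259 days', '-54 days': 2089-02-08 → 2088-04-01.
2088-04-01 is a Thursday. SQLite's %W counts Mondays since the year started; the result is 13.

13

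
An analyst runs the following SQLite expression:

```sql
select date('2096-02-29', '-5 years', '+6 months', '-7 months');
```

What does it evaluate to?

Adding -5 years to 2096-02-29 targets 2091-02-29, but 2091 is not a leap year, so SQLite normalizes to 2091-03-01.
Adding +6 months to 2091-03-01 gives 2091-09-01.
Adding -7 months to 2091-09-01 gives 2091-02-01.

2091-02-01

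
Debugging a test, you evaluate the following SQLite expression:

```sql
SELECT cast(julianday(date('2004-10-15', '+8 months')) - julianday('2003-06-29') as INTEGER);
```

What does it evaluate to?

Adding +8 months to 2004-10-15 gives 2005-06-15.
1 day remains in June 2003 after the 29th (30 − 29).
Full months from July 2003 through May 2005 contribute their day counts.
Then 15 days into June 2005.
Total: 1 + 31 + 31 + 30 + 31 + 30 + 31 + 31 + 29 + 31 + 30 + 31 + 30 + 31 + 31 + 30 + 31 + 30 + 31 + 31 + 28 + 31 + 30 + 31 + 15 = 717.

717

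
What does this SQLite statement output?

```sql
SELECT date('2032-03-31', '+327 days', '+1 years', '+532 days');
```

Applying '+327 days' to 2032-03-31: counting 327 days forward gives 2033-02-21.
Adding +1 year to 2033-02-21 gives 2034-02-21.
Applying '+532 days' to 2034-02-21: counting 532 days forward gives 2035-08-07.

2035-08-07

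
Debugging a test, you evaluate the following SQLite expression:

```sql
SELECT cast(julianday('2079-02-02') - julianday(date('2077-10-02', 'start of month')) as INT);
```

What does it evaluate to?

489

`start of month` rewinds 2077-10-02 to 2077-10-01.
30 days remain in October 2077 after the 1st (31 − 1).
Full months from November 2077 through January 2079 contribute their day counts.
Then 2 days into February 2079.
Total: 30 + 30 + 31 + 31 + 28 + 31 + 30 + 31 + 30 + 31 + 31 + 30 + 31 + 30 + 31 + 31 + 2 = 489.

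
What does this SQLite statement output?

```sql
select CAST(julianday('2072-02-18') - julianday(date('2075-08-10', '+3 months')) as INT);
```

-1361

Adding +3 months to 2075-08-10 gives 2075-11-10.
11 days remain in February 2072 after the 18th (29 − 18).
Full months from March 2072 through October 2075 contribute their day counts.
Then 10 days into November 2075.
Total: 11 + 31 + 30 + 31 + 30 + 31 + 31 + 30 + 31 + 30 + 31 + 31 + 28 + 31 + 30 + 31 + 30 + 31 + 31 + 30 + 31 + 30 + 31 + 31 + 28 + 31 + 30 + 31 + 30 + 31 + 31 + 30 + 31 + 30 + 31 + 31 + 28 + 31 + 30 + 31 + 30 + 31 + 31 + 30 + 31 + 10 = 1361.
The subtraction is earlier − later, so the result is −1361 → -1361.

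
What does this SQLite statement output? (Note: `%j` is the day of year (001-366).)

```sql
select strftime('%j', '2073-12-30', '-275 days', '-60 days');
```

029

First apply '-275 days', '-60 days': 2073-12-30 → 2073-01-29.
Day-of-year for 2073-01-29: days since 2073-01-01 inclusive = 29, zero-padded to 029.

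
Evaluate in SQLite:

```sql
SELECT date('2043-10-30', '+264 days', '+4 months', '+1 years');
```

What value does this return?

2045-11-20

Applying '+264 days' to 2043-10-30: counting 264 days forward gives 2044-07-20.
Adding +4 months to 2044-07-20 gives 2044-11-20.
Adding +1 year to 2044-11-20 gives 2045-11-20.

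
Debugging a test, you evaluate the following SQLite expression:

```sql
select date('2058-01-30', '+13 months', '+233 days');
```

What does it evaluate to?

Adding +13 months to 2058-01-30 targets 2059-02-30. February 2059 has only 28 days, so SQLite normalizes the 2-day overflow forward to 2059-03-02.
Applying '+233 days' to 2059-03-02: counting 233 days forward gives 2059-10-21.

2059-10-21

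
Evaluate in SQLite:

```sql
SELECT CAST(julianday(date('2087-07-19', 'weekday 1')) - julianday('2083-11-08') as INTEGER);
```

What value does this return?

1351

`weekday 1` advances to the next Monday; 2087-07-19 is a Saturday, so it moves forward to 2087-07-21.
22 days remain in November 2083 after the 8th (30 − 8).
Full months from December 2083 through June 2087 contribute their day counts.
Then 21 days into July 2087.
Total: 22 + 31 + 31 + 29 + 31 + 30 + 31 + 30 + 31 + 31 + 30 + 31 + 30 + 31 + 31 + 28 + 31 + 30 + 31 + 30 + 31 + 31 + 30 + 31 + 30 + 31 + 31 + 28 + 31 + 30 + 31 + 30 + 31 + 31 + 30 + 31 + 30 + 31 + 31 + 28 + 31 + 30 + 31 + 30 + 21 = 1351.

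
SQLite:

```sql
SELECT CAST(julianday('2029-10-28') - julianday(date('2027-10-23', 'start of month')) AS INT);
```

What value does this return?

`start of month` rewinds 2027-10-23 to 2027-10-01.
30 days remain in October 2027 after the 1st (31 − 1).
Full months from November 2027 through September 2029 contribute their day counts.
Then 28 days into October 2029.
Total: 30 + 30 + 31 + 31 + 29 + 31 + 30 + 31 + 30 + 31 + 31 + 30 + 31 + 30 + 31 + 31 + 28 + 31 + 30 + 31 + 30 + 31 + 31 + 30 + 28 = 758.

758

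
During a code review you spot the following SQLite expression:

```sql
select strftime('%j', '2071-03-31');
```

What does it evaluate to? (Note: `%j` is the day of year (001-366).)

Day-of-year for 2071-03-31: days since 2071-01-01 inclusive = 90, zero-padded to 090.

090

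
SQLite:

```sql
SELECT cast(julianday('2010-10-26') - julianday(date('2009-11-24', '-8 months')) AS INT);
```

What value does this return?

Adding -8 months to 2009-11-24 gives 2009-03-24.
7 days remain in March 2009 after the 24th (31 − 24).
Full months from April 2009 through September 2010 contribute their day counts.
Then 26 days into October 2010.
Total: 7 + 30 + 31 + 30 + 31 + 31 + 30 + 31 + 30 + 31 + 31 + 28 + 31 + 30 + 31 + 30 + 31 + 31 + 30 + 26 = 581.

581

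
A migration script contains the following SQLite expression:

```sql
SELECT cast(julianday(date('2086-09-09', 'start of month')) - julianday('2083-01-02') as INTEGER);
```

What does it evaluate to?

1338

`start of month` rewinds 2086-09-09 to 2086-09-01.
29 days remain in January 2083 after the 2nd (31 − 2).
Full months from February 2083 through August 2086 contribute their day counts.
Then 1 day into September 2086.
Total: 29 + 28 + 31 + 30 + 31 + 30 + 31 + 31 + 30 + 31 + 30 + 31 + 31 + 29 + 31 + 30 + 31 + 30 + 31 + 31 + 30 + 31 + 30 + 31 + 31 + 28 + 31 + 30 + 31 + 30 + 31 + 31 + 30 + 31 + 30 + 31 + 31 + 28 + 31 + 30 + 31 + 30 + 31 + 31 + 1 = 1338.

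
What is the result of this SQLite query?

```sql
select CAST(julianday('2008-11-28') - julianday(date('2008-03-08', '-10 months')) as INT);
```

570

Adding -10 months to 2008-03-08 gives 2007-05-08.
23 days remain in May 2007 after the 8th (31 − 8).
Full months from June 2007 through October 2008 contribute their day counts.
Then 28 days into November 2008.
Total: 23 + 30 + 31 + 31 + 30 + 31 + 30 + 31 + 31 + 29 + 31 + 30 + 31 + 30 + 31 + 31 + 30 + 31 + 28 = 570.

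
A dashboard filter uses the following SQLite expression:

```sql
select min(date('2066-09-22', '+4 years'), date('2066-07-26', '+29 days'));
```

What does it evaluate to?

2066-08-24

date('2066-09-22', '+4 years') → 2070-09-22.
date('2066-07-26', '+29 days') → 2066-08-24.
Earlier of the two is 2066-08-24.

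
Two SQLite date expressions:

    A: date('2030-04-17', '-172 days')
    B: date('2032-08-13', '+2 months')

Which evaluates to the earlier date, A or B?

A

A = 2029-10-27.
B = 2032-10-13.
A is earlier.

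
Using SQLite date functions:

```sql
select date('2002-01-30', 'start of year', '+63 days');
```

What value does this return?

2002-03-05

`start of year` rewinds 2002-01-30 to 2002-01-01.
Applying '+63 days' to 2002-01-01: counting 63 days forward gives 2002-03-05.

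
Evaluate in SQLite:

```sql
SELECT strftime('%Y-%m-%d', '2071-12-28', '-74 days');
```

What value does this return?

First apply '-74 days': 2071-12-28 → 2071-10-15.
`%Y-%m-%d` extracts the ISO date: 2071-10-15.

2071-10-15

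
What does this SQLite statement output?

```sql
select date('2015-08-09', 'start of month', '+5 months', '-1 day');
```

2015-12-31

`start of month` rewinds 2015-08-09 to 2015-08-01.
Adding +5 months to 2015-08-01 gives 2016-01-01.
Going back 1 day from 2016-01-01 reaches 2015-12-31 (last day of December, 31 days).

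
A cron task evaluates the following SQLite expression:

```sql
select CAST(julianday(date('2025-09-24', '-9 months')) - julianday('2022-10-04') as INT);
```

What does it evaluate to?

Adding -9 months to 2025-09-24 gives 2024-12-24.
27 days remain in October 2022 after the 4th (31 − 4).
Full months from November 2022 through November 2024 contribute their day counts.
Then 24 days into December 2024.
Total: 27 + 30 + 31 + 31 + 28 + 31 + 30 + 31 + 30 + 31 + 31 + 30 + 31 + 30 + 31 + 31 + 29 + 31 + 30 + 31 + 30 + 31 + 31 + 30 + 31 + 30 + 24 = 812.

812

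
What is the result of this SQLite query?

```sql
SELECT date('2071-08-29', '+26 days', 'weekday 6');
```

2071-09-26

August 2071 has 31 days; 2 remain after the 29th, so 3 days reach 2071-09-01.
Advancing 23 more days within September lands on 2071-09-24.
`weekday 6` advances to the next Saturday; 2071-09-24 is a Thursday, so it moves forward to 2071-09-26.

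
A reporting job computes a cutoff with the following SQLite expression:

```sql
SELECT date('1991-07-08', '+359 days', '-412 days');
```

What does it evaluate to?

1991-05-16

Applying '+359 days' to 1991-07-08: counting 359 days forward gives 1992-07-01.
Applying '-412 days' to 1992-07-01: counting 412 days back gives 1991-05-16.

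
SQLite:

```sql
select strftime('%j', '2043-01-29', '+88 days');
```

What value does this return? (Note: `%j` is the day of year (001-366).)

First apply '+88 days': 2043-01-29 → 2043-04-27.
Day-of-year for 2043-04-27: days since 2043-01-01 inclusive = 117, zero-padded to 117.

117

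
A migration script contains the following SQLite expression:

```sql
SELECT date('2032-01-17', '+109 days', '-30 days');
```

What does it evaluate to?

2032-04-05

Applying '+109 days' to 2032-01-17: counting 109 days forward gives 2032-05-05.
Going back 5 days from 2032-05-05 reaches 2032-04-30 (last day of April, 30 days).
Going back 25 days within April lands on 2032-04-05.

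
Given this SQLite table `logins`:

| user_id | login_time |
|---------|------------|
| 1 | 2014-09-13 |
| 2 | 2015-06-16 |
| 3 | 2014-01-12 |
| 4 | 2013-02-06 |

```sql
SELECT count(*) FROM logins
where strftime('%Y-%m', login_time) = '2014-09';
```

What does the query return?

Rows with year-month 2014-09: 2014-09-13 → 1.

1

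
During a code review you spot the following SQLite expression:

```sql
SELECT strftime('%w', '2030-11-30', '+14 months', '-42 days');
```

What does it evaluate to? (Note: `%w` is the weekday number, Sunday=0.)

5

First apply '+14 months', '-42 days': 2030-11-30 → 2031-12-19.
2031-12-19 is a Friday; with Sunday=0 that is 5.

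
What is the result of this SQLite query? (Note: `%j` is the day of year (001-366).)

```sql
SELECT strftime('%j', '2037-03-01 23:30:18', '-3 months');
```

First apply '-3 months': 2037-03-01 23:30:18 → 2036-12-01 23:30:18.
Day-of-year for 2036-12-01: days since 2036-01-01 inclusive = 336, zero-padded to 336.

336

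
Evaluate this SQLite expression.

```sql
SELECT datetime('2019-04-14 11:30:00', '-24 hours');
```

-24 hours from 2019-04-14 11:30:00 is 2019-04-13 11:30:00 (crosses midnight).

2019-04-13 11:30:00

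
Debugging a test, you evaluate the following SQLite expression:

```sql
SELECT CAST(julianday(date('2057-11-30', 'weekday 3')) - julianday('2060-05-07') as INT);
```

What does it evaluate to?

-884

`weekday 3` advances to the next Wednesday; 2057-11-30 is a Friday, so it moves forward to 2057-12-05.
26 days remain in December 2057 after the 5th (31 − 5).
Full months from January 2058 through April 2060 contribute their day counts.
Then 7 days into May 2060.
Total: 26 + 31 + 28 + 31 + 30 + 31 + 30 + 31 + 31 + 30 + 31 + 30 + 31 + 31 + 28 + 31 + 30 + 31 + 30 + 31 + 31 + 30 + 31 + 30 + 31 + 31 + 29 + 31 + 30 + 7 = 884.
The subtraction is earlier − later, so the result is −884 → -884.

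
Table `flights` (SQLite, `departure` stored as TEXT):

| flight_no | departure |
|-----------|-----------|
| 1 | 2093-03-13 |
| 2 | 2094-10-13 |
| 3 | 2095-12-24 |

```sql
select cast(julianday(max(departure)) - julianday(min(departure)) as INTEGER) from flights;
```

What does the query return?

1016

MIN = 2093-03-13, MAX = 2095-12-24.
18 days remain in March 2093 after the 13th (31 − 13).
Full months from April 2093 through November 2095 contribute their day counts.
Then 24 days into December 2095.
Total: 18 + 30 + 31 + 30 + 31 + 31 + 30 + 31 + 30 + 31 + 31 + 28 + 31 + 30 + 31 + 30 + 31 + 31 + 30 + 31 + 30 + 31 + 31 + 28 + 31 + 30 + 31 + 30 + 31 + 31 + 30 + 31 + 30 + 24 = 1016.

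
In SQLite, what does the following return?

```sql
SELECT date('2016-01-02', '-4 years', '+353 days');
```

Adding -4 years to 2016-01-02 gives 2012-01-02.
Applying '+353 days' to 2012-01-02: counting 353 days forward gives 2012-12-20.

2012-12-20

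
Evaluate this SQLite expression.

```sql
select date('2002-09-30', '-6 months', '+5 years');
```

2007-03-30

Adding -6 months to 2002-09-30 gives 2002-03-30.
Adding +5 years to 2002-03-30 gives 2007-03-30.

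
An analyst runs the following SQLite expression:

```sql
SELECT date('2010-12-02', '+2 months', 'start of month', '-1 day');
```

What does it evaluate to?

Adding +2 months to 2010-12-02 gives 2011-02-02.
`start of month` rewinds 2011-02-02 to 2011-02-01.
Going back 1 day from 2011-02-01 reaches 2011-01-31 (last day of January, 31 days).

2011-01-31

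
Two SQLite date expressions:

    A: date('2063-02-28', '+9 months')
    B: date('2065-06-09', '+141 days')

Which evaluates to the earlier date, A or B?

A = 2063-11-28.
B = 2065-10-28.
A is earlier.

A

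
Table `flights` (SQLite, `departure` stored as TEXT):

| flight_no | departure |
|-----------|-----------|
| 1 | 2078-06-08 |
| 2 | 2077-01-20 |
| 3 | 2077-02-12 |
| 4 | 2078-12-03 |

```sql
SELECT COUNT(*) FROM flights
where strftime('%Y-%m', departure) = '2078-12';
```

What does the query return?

Rows with year-month 2078-12: 2078-12-03 → 1.

1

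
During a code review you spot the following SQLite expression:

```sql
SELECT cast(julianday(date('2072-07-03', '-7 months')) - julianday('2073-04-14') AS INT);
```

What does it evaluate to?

-498

Adding -7 months to 2072-07-03 gives 2071-12-03.
28 days remain in December 2071 after the 3rd (31 − 3).
Full months from January 2072 through March 2073 contribute their day counts.
Then 14 days into April 2073.
Total: 28 + 31 + 29 + 31 + 30 + 31 + 30 + 31 + 31 + 30 + 31 + 30 + 31 + 31 + 28 + 31 + 14 = 498.
The subtraction is earlier − later, so the result is −498 → -498.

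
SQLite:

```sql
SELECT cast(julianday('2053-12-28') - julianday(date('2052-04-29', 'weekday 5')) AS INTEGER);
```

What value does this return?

`weekday 5` advances to the next Friday; 2052-04-29 is a Monday, so it moves forward to 2052-05-03.
28 days remain in May 2052 after the 3rd (31 − 3).
Full months from June 2052 through November 2053 contribute their day counts.
Then 28 days into December 2053.
Total: 28 + 30 + 31 + 31 + 30 + 31 + 30 + 31 + 31 + 28 + 31 + 30 + 31 + 30 + 31 + 31 + 30 + 31 + 30 + 28 = 604.

604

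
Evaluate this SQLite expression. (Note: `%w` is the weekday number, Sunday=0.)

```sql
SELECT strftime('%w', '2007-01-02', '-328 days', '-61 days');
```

5

First apply '-328 days', '-61 days': 2007-01-02 → 2005-12-09.
2005-12-09 is a Friday; with Sunday=0 that is 5.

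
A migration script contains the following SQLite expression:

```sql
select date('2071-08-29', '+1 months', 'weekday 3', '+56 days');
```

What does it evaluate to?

2071-11-25

Adding +1 month to 2071-08-29 gives 2071-09-29.
`weekday 3` advances to the next Wednesday; 2071-09-29 is a Tuesday, so it moves forward to 2071-09-30.
Applying '+56 days' to 2071-09-30: counting 56 days forward gives 2071-11-25.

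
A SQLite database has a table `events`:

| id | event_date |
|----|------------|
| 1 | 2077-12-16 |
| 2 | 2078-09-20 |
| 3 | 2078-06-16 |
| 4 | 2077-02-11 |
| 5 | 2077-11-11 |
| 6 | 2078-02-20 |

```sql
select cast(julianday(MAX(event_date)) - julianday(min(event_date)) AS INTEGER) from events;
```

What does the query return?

MIN = 2077-02-11, MAX = 2078-09-20.
17 days remain in February 2077 after the 11th (28 − 11).
Full months from March 2077 through August 2078 contribute their day counts.
Then 20 days into September 2078.
Total: 17 + 31 + 30 + 31 + 30 + 31 + 31 + 30 + 31 + 30 + 31 + 31 + 28 + 31 + 30 + 31 + 30 + 31 + 31 + 20 = 586.

586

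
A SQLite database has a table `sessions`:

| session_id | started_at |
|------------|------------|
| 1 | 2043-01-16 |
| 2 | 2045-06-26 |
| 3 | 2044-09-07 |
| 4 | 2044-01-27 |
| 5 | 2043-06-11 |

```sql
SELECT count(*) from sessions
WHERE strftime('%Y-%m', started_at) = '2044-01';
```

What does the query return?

1

Rows with year-month 2044-01: 2044-01-27 → 1.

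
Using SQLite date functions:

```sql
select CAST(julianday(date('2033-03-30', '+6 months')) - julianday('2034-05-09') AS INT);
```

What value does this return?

-221

Adding +6 months to 2033-03-30 gives 2033-09-30.
0 days remain in September 2033 after the 30th (30 − 30).
Full months from October 2033 through April 2034 contribute their day counts.
Then 9 days into May 2034.
Total: 0 + 31 + 30 + 31 + 31 + 28 + 31 + 30 + 9 = 221.
The subtraction is earlier − later, so the result is −221 → -221.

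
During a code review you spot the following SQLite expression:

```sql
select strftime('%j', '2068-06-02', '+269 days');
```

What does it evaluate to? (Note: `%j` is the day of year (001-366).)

057

First apply '+269 days': 2068-06-02 → 2069-02-26.
Day-of-year for 2069-02-26: days since 2069-01-01 inclusive = 57, zero-padded to 057.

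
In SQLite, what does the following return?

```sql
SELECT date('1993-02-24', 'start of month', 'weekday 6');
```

1993-02-06

`start of month` rewinds 1993-02-24 to 1993-02-01.
`weekday 6` advances to the next Saturday; 1993-02-01 is a Monday, so it moves forward to 1993-02-06.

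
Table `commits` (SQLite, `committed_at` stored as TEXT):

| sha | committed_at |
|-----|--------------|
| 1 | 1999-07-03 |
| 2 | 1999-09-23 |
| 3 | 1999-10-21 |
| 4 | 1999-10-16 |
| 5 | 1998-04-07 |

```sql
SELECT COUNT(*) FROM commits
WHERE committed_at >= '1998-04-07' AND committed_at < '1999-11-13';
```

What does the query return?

5

Rows in [1998-04-07, 1999-11-13): 1999-07-03, 1999-09-23, 1999-10-21, 1999-10-16, 1998-04-07 → 5 rows.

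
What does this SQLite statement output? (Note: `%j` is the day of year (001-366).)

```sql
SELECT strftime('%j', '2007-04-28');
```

118

Day-of-year for 2007-04-28: days since 2007-01-01 inclusive = 118, zero-padded to 118.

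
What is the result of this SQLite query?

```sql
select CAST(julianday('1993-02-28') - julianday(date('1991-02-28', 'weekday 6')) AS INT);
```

729

`weekday 6` advances to the next Saturday; 1991-02-28 is a Thursday, so it moves forward to 1991-03-02.
29 days remain in March 1991 after the 2nd (31 − 2).
Full months from April 1991 through January 1993 contribute their day counts.
Then 28 days into February 1993.
Total: 29 + 30 + 31 + 30 + 31 + 31 + 30 + 31 + 30 + 31 + 31 + 29 + 31 + 30 + 31 + 30 + 31 + 31 + 30 + 31 + 30 + 31 + 31 + 28 = 729.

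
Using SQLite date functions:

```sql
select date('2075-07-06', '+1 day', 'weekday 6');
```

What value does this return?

Advancing 1 more day within July lands on 2075-07-07.
`weekday 6` advances to the next Saturday; 2075-07-07 is a Sunday, so it moves forward to 2075-07-13.

2075-07-13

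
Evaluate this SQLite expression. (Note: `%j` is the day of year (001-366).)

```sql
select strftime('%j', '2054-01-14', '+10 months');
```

318

First apply '+10 months': 2054-01-14 → 2054-11-14.
Day-of-year for 2054-11-14: days since 2054-01-01 inclusive = 318, zero-padded to 318.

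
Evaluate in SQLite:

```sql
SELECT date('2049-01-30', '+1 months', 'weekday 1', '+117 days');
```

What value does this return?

Adding +1 month to 2049-01-30 targets 2049-02-30. February 2049 has only 28 days, so SQLite normalizes the 2-day overflow forward to 2049-03-02.
`weekday 1` advances to the next Monday; 2049-03-02 is a Tuesday, so it moves forward to 2049-03-08.
Applying '+117 days' to 2049-03-08: counting 117 days forward gives 2049-07-03.

2049-07-03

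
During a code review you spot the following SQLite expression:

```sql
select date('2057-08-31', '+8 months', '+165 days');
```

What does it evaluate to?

Adding +8 months to 2057-08-31 targets 2058-04-31. April 2058 has only 30 days, so SQLite normalizes the 1-day overflow forward to 2058-05-01.
Applying '+165 days' to 2058-05-01: counting 165 days forward gives 2058-10-13.

2058-10-13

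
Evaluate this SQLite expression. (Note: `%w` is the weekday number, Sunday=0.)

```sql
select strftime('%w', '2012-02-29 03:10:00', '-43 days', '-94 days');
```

First apply '-43 days', '-94 days': 2012-02-29 03:10:00 → 2011-10-15 03:10:00.
2011-10-15 is a Saturday; with Sunday=0 that is 6.

6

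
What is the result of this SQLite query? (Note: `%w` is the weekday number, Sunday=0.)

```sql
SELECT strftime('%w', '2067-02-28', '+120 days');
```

First apply '+120 days': 2067-02-28 → 2067-06-28.
2067-06-28 is a Tuesday; with Sunday=0 that is 2.

2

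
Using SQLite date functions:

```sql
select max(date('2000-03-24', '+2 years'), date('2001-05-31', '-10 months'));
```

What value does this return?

date('2000-03-24', '+2 years') → 2002-03-24.
date('2001-05-31', '-10 months') → 2000-07-31.
Later of the two is 2002-03-24.

2002-03-24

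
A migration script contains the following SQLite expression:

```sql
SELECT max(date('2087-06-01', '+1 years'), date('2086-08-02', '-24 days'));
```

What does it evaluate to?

2088-06-01

date('2087-06-01', '+1 years') → 2088-06-01.
date('2086-08-02', '-24 days') → 2086-07-09.
Later of the two is 2088-06-01.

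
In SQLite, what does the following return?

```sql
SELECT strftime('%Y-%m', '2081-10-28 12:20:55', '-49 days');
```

First apply '-49 days': 2081-10-28 12:20:55 → 2081-09-09 12:20:55.
`%Y-%m` extracts the year-month: 2081-09.

2081-09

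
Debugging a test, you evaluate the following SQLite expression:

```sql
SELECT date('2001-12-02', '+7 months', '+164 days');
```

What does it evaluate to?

2002-12-13

Adding +7 months to 2001-12-02 gives 2002-07-02.
Applying '+164 days' to 2002-07-02: counting 164 days forward gives 2002-12-13.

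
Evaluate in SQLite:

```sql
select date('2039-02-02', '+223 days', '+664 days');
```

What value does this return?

Applying '+223 days' to 2039-02-02: counting 223 days forward gives 2039-09-13.
Applying '+664 days' to 2039-09-13: counting 664 days forward gives 2041-07-08.

2041-07-08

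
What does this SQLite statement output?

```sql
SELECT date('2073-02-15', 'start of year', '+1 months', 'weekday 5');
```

2073-02-03

`start of year` rewinds 2073-02-15 to 2073-01-01.
Adding +1 month to 2073-01-01 gives 2073-02-01.
`weekday 5` advances to the next Friday; 2073-02-01 is a Wednesday, so it moves forward to 2073-02-03.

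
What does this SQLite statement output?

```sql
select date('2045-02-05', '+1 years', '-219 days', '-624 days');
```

2043-10-16

Adding +1 year to 2045-02-05 gives 2046-02-05.
Applying '-219 days' to 2046-02-05: counting 219 days back gives 2045-07-01.
Applying '-624 days' to 2045-07-01: counting 624 days back gives 2043-10-16.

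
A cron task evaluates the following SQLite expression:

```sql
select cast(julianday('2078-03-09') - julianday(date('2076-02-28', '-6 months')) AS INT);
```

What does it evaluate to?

924

Adding -6 months to 2076-02-28 gives 2075-08-28.
3 days remain in August 2075 after the 28th (31 − 28).
Full months from September 2075 through February 2078 contribute their day counts.
Then 9 days into March 2078.
Total: 3 + 30 + 31 + 30 + 31 + 31 + 29 + 31 + 30 + 31 + 30 + 31 + 31 + 30 + 31 + 30 + 31 + 31 + 28 + 31 + 30 + 31 + 30 + 31 + 31 + 30 + 31 + 30 + 31 + 31 + 28 + 9 = 924.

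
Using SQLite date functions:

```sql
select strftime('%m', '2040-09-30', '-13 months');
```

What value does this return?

First apply '-13 months': 2040-09-30 → 2039-08-30.
`%m` extracts the 2-digit month (01-12): 08.

08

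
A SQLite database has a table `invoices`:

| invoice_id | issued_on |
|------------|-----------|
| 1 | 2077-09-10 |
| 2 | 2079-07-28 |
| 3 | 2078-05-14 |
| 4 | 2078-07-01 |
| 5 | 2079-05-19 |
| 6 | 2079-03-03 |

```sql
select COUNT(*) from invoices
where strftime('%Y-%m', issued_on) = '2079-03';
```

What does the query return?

Rows with year-month 2079-03: 2079-03-03 → 1.

1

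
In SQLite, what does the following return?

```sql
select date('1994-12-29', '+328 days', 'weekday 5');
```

1995-11-24

Applying '+328 days' to 1994-12-29: counting 328 days forward gives 1995-11-22.
`weekday 5` advances to the next Friday; 1995-11-22 is a Wednesday, so it moves forward to 1995-11-24.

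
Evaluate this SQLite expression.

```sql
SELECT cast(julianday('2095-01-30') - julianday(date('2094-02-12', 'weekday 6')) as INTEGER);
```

`weekday 6` advances to the next Saturday; 2094-02-12 is a Friday, so it moves forward to 2094-02-13.
15 days remain in February 2094 after the 13th (28 − 13).
Full months from March 2094 through December 2094 contribute their day counts.
Then 30 days into January 2095.
Total: 15 + 31 + 30 + 31 + 30 + 31 + 31 + 30 + 31 + 30 + 31 + 30 = 351.

351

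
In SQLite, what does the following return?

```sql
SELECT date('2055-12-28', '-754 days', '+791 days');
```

Applying '-754 days' to 2055-12-28: counting 754 days back gives 2053-12-04.
Applying '+791 days' to 2053-12-04: counting 791 days forward gives 2056-02-03.

2056-02-03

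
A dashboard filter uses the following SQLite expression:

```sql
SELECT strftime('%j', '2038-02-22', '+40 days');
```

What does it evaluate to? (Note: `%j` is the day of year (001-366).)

093

First apply '+40 days': 2038-02-22 → 2038-04-03.
Day-of-year for 2038-04-03: days since 2038-01-01 inclusive = 93, zero-padded to 093.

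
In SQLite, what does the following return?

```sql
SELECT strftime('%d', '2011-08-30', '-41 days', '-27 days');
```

First apply '-41 days', '-27 days': 2011-08-30 → 2011-06-23.
`%d` extracts the 2-digit day of month: 23.

23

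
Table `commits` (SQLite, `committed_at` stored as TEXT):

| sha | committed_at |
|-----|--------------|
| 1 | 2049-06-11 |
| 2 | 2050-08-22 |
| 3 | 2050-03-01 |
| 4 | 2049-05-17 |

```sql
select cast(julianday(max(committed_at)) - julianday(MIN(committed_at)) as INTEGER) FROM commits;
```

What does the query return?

MIN = 2049-05-17, MAX = 2050-08-22.
14 days remain in May 2049 after the 17th (31 − 17).
Full months from June 2049 through July 2050 contribute their day counts.
Then 22 days into August 2050.
Total: 14 + 30 + 31 + 31 + 30 + 31 + 30 + 31 + 31 + 28 + 31 + 30 + 31 + 30 + 31 + 22 = 462.

462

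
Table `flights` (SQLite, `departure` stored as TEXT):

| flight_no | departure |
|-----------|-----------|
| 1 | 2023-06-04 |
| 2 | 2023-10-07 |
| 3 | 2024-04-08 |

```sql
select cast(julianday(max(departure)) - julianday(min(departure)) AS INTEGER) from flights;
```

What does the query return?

MIN = 2023-06-04, MAX = 2024-04-08.
26 days remain in June 2023 after the 4th (30 − 4).
Full months from July 2023 through March 2024 contribute their day counts.
Then 8 days into April 2024.
Total: 26 + 31 + 31 + 30 + 31 + 30 + 31 + 31 + 29 + 31 + 8 = 309.

309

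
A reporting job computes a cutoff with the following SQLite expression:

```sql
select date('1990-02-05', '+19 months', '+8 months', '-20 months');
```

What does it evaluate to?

1990-09-05

Adding +19 months to 1990-02-05 gives 1991-09-05.
Adding +8 months to 1991-09-05 gives 1992-05-05.
Adding -20 months to 1992-05-05 gives 1990-09-05.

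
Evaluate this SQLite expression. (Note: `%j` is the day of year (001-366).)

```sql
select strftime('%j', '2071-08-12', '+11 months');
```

First apply '+11 months': 2071-08-12 → 2072-07-12.
Day-of-year for 2072-07-12: days since 2072-01-01 inclusive = 194, zero-padded to 194.

194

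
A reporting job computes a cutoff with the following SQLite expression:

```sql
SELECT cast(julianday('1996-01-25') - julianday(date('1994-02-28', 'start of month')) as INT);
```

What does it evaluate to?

`start of month` rewinds 1994-02-28 to 1994-02-01.
27 days remain in February 1994 after the 1st (28 − 1).
Full months from March 1994 through December 1995 contribute their day counts.
Then 25 days into January 1996.
Total: 27 + 31 + 30 + 31 + 30 + 31 + 31 + 30 + 31 + 30 + 31 + 31 + 28 + 31 + 30 + 31 + 30 + 31 + 31 + 30 + 31 + 30 + 31 + 25 = 723.

723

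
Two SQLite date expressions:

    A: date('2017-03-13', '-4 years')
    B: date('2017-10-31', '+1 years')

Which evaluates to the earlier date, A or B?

A

A = 2013-03-13.
B = 2018-10-31.
A is earlier.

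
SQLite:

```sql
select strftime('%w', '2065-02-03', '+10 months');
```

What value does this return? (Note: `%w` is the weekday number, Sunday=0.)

4

First apply '+10 months': 2065-02-03 → 2065-12-03.
2065-12-03 is a Thursday; with Sunday=0 that is 4.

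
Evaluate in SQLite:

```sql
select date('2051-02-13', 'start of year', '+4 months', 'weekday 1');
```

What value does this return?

`start of year` rewinds 2051-02-13 to 2051-01-01.
Adding +4 months to 2051-01-01 gives 2051-05-01.
`weekday 1` advances to the next Monday; 2051-05-01 is already a Monday, so it stays at 2051-05-01.

2051-05-01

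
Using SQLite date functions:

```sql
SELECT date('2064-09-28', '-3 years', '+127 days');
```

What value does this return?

2062-02-02

Adding -3 years to 2064-09-28 gives 2061-09-28.
Applying '+127 days' to 2061-09-28: counting 127 days forward gives 2062-02-02.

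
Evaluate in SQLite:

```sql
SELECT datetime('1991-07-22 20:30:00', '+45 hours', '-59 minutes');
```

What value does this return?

1991-07-24 16:31:00

+45 hours from 1991-07-22 20:30:00 is 1991-07-24 17:30:00 (crosses midnight).
-59 minutes from 1991-07-24 17:30:00 is 1991-07-24 16:31:00.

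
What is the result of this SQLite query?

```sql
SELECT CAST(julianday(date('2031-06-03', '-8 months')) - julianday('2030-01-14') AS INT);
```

262

Adding -8 months to 2031-06-03 gives 2030-10-03.
17 days remain in January 2030 after the 14th (31 − 14).
Full months from February 2030 through September 2030 contribute their day counts.
Then 3 days into October 2030.
Total: 17 + 28 + 31 + 30 + 31 + 30 + 31 + 31 + 30 + 3 = 262.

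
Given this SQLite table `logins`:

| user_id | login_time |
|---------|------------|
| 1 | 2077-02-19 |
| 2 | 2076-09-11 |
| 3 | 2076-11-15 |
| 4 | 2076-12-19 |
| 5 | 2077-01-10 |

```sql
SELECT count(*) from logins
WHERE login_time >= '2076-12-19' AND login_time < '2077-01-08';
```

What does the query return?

Rows in [2076-12-19, 2077-01-08): 2076-12-19 → 1 row.

1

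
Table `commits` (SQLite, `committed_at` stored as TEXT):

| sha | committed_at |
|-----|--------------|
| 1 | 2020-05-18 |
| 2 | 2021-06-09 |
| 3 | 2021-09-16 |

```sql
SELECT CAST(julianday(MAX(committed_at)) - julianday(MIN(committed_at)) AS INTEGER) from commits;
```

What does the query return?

MIN = 2020-05-18, MAX = 2021-09-16.
13 days remain in May 2020 after the 18th (31 − 18).
Full months from June 2020 through August 2021 contribute their day counts.
Then 16 days into September 2021.
Total: 13 + 30 + 31 + 31 + 30 + 31 + 30 + 31 + 31 + 28 + 31 + 30 + 31 + 30 + 31 + 31 + 16 = 486.

486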